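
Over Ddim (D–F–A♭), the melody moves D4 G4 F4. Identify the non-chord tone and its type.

The harmony at that moment is D diminished triad (D, F, A♭); G4 is not a chord tone.
It is approached by leap up from D4 and left by step down to F4.
Leap in, step out — an appoggiatura.

G4 is an appoggiatura.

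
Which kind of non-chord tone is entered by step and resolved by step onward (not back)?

Approach: by step. Departure: by step, continuing in the same direction.
Stepwise on both sides with no change of direction means the note fills in the space between two different chord tones — a passing tone. (Had it turned back to its starting note it would be a neighbor tone instead.)

Passing tone.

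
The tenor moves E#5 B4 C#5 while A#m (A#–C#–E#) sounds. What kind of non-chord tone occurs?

B4 is an appoggiatura.

The harmony at that moment is A# minor triad (A#, C#, E#); B4 is not a chord tone.
It is approached by leap down from E#5 and left by step up to C#5.
Leap in, step out — an appoggiatura.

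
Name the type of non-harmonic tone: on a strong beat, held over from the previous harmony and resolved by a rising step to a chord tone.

Retardation.

Approach: by preparation — the pitch is first a chord tone, then held (tied or repeated) while the harmony changes under it. Departure: up by step. Metric position: strong.
A prepared dissonance that resolves upward by step — a retardation. (The same figure resolving downward would be a suspension.)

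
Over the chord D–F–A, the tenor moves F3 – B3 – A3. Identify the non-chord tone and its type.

The harmony at that moment is D minor triad (D, F, A); B3 is not a chord tone.
It is approached by leap up from F3 and left by step down to A3.
Leap in, step out — an appoggiatura.

B3 is an appoggiatura.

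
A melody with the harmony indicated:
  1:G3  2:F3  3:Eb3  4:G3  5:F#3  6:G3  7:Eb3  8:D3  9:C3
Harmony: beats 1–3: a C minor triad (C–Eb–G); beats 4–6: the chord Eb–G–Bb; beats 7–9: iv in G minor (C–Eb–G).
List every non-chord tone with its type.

The harmony at that moment is C minor triad (C, Eb, G); F3 is not a chord tone.
It is approached by step down from G3 and left by step down to Eb3.
Step in, step out in the same direction — a passing tone.
The harmony at that moment is Eb major triad (Eb, G, Bb); F#3 is not a chord tone.
It is approached by step down from G3 and left by step up to G3.
Step away and step back to the same note — a neighbor tone (lower neighbor).
The harmony at that moment is C minor triad (C, Eb, G); D3 is not a chord tone.
It is approached by step down from Eb3 and left by step down to C3.
Step in, step out in the same direction — a passing tone.

F3 (beat 2) — passing tone; F#3 (beat 5) — neighbor tone; D3 (beat 8) — passing tone.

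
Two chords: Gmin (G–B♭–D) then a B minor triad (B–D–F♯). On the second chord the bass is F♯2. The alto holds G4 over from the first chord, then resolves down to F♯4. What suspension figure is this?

At the second chord the bass is F♯2. The suspended G4 lies a ninth above the bass; after resolving down by step to F♯4, the interval above the bass becomes an octave.
Suspension figures are named by those two intervals: 9–8.

9–8 suspension.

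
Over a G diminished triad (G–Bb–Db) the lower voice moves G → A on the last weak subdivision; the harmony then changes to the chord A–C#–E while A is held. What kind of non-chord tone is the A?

A is an anticipation.

The harmony at that moment is G diminished triad (G, Bb, Db); A is not a chord tone.
It is approached by step up from G and then sustained as the same pitch into the next harmony.
Arriving early and becoming a chord tone when the harmony changes — an anticipation.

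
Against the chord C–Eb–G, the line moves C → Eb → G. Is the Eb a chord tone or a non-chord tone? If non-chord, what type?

C minor triad contains C, Eb, G; Eb is the third, so it is a chord tone.

Chord tone (the third of C minor triad).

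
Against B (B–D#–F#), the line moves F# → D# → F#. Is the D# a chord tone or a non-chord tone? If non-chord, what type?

Chord tone (the third of B major triad).

B major triad contains B, D#, F#; D# is the third, so it is a chord tone.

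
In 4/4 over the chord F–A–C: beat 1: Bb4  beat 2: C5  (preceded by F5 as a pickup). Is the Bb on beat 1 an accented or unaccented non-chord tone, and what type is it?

The harmony at that moment is F major triad (F, A, C); Bb4 is not a chord tone.
It is approached by leap down from F5 and left by step up to C5.
Leap in, step out — an appoggiatura.
It falls on the downbeat, so it is accented.

Accented appoggiatura.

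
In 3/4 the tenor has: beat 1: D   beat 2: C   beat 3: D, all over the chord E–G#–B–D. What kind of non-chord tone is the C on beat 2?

The harmony at that moment is E dominant seventh chord (E, G#, B, D); C is not a chord tone.
It is approached by step down from D and left by step up to D.
Step away and step back to the same note — a neighbor tone (lower neighbor).

Lower neighbor tone.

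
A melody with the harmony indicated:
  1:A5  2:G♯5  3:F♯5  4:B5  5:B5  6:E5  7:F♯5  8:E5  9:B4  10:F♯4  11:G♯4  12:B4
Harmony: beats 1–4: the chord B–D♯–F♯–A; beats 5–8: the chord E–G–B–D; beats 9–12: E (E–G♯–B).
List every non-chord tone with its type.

The harmony at that moment is B dominant seventh chord (B, D♯, F♯, A); G♯5 is not a chord tone.
It is approached by step down from A5 and left by step down to F♯5.
Step in, step out in the same direction — a passing tone.
The harmony at that moment is E minor seventh chord (E, G, B, D); F♯5 is not a chord tone.
It is approached by step up from E5 and left by step down to E5.
Step away and step back to the same note — a neighbor tone (upper neighbor).
The harmony at that moment is E major triad (E, G♯, B); F♯4 is not a chord tone.
It is approached by leap down from B4 and left by step up to G♯4.
Leap in, step out — an appoggiatura.

G♯5 (beat 2) — passing tone; F♯5 (beat 7) — neighbor tone; F♯4 (beat 10) — appoggiatura.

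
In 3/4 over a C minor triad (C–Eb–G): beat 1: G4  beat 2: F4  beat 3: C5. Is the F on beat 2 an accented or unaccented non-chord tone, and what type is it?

Unaccented escape tone.

The harmony at that moment is C minor triad (C, Eb, G); F4 is not a chord tone.
It is approached by step down from G4 and left by leap up to C5.
Step in, leap out — an escape tone.
It falls on a weak beat, so it is unaccented.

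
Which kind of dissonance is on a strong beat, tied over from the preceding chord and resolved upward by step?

Retardation.

Approach: by preparation — the pitch is first a chord tone, then held (tied or repeated) while the harmony changes under it. Departure: up by step. Metric position: strong.
A prepared dissonance that resolves upward by step — a retardation. (The same figure resolving downward would be a suspension.)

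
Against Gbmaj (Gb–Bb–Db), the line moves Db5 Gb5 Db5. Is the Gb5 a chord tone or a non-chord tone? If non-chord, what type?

Gb major triad contains Gb, Bb, Db; Gb is the root, so it is a chord tone.

Chord tone (the root of Gb major triad).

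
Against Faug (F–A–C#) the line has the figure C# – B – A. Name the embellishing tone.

The harmony at that moment is F augmented triad (F, A, C#); B is not a chord tone.
It is approached by step down from C# and left by step down to A.
Step in, step out in the same direction — a passing tone.

B is a passing tone.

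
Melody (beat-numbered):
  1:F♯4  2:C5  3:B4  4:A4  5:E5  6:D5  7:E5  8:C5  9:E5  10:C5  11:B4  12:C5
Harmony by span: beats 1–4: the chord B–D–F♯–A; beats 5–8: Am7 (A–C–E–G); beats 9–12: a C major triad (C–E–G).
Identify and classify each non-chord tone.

The harmony at that moment is B minor seventh chord (B, D, F♯, A); C5 is not a chord tone.
It is approached by leap up from F♯4 and left by step down to B4.
Leap in, step out — an appoggiatura.
The harmony at that moment is A minor seventh chord (A, C, E, G); D5 is not a chord tone.
It is approached by step down from E5 and left by step up to E5.
Step away and step back to the same note — a neighbor tone (lower neighbor).
The harmony at that moment is C major triad (C, E, G); B4 is not a chord tone.
It is approached by step down from C5 and left by step up to C5.
Step away and step back to the same note — a neighbor tone (lower neighbor).

C5 (beat 2) — appoggiatura; D5 (beat 6) — neighbor tone; B4 (beat 11) — neighbor tone.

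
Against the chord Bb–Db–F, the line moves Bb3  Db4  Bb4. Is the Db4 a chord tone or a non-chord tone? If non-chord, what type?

Bb minor triad contains Bb, Db, F; Db is the third, so it is a chord tone.

Chord tone (the third of Bb minor triad).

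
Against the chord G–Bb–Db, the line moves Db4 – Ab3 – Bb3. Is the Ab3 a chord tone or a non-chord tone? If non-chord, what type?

The harmony at that moment is G diminished triad (G, Bb, Db); Ab3 is not a chord tone.
It is approached by leap down from Db4 and left by step up to Bb3.
Leap in, step out — an appoggiatura.

Non-chord tone — an appoggiatura.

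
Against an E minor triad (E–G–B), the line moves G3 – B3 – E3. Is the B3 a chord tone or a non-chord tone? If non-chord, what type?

E minor triad contains E, G, B; B is the fifth, so it is a chord tone.

Chord tone (the fifth of E minor triad).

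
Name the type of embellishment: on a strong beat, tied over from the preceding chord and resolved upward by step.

Approach: by preparation — the pitch is first a chord tone, then held (tied or repeated) while the harmony changes under it. Departure: up by step. Metric position: strong.
A prepared dissonance that resolves upward by step — a retardation. (The same figure resolving downward would be a suspension.)

Retardation.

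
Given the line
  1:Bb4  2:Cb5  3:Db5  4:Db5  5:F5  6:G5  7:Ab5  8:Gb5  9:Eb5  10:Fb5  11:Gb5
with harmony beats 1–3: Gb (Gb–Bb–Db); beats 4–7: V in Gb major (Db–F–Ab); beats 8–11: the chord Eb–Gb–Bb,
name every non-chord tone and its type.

Cb5 (beat 2) — passing tone; G5 (beat 6) — passing tone; Fb5 (beat 10) — passing tone.

The harmony at that moment is Gb major triad (Gb, Bb, Db); Cb5 is not a chord tone.
It is approached by step up from Bb4 and left by step up to Db5.
Step in, step out in the same direction — a passing tone.
The harmony at that moment is Db major triad (Db, F, Ab); G5 is not a chord tone.
It is approached by step up from F5 and left by step up to Ab5.
Step in, step out in the same direction — a passing tone.
The harmony at that moment is Eb minor triad (Eb, Gb, Bb); Fb5 is not a chord tone.
It is approached by step up from Eb5 and left by step up to Gb5.
Step in, step out in the same direction — a passing tone.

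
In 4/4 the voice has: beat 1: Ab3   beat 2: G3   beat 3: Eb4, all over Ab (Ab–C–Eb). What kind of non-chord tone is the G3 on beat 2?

Escape tone.

The harmony at that moment is Ab major triad (Ab, C, Eb); G3 is not a chord tone.
It is approached by step down from Ab3 and left by leap up to Eb4.
Step in, leap out, on a weak beat — an escape tone.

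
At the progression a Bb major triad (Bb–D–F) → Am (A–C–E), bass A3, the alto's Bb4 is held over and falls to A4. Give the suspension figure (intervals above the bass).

At the second chord the bass is A3. The suspended Bb4 lies a ninth above the bass; after resolving down by step to A4, the interval above the bass becomes an octave.
Suspension figures are named by those two intervals: 9–8.

9–8 suspension.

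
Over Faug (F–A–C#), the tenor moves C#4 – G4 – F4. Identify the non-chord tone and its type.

G4 is an appoggiatura.

The harmony at that moment is F augmented triad (F, A, C#); G4 is not a chord tone.
It is approached by leap up from C#4 and left by step down to F4.
Leap in, step out — an appoggiatura.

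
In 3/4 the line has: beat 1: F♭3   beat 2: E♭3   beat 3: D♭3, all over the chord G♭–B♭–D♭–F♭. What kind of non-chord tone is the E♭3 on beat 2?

Passing tone.

The harmony at that moment is G♭ dominant seventh chord (G♭, B♭, D♭, F♭); E♭3 is not a chord tone.
It is approached by step down from F♭3 and left by step down to D♭3.
Step in, step out in the same direction — a passing tone.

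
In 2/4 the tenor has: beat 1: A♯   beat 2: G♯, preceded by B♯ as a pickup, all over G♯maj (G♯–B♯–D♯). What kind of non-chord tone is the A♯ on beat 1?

Passing tone.

The harmony at that moment is G♯ major triad (G♯, B♯, D♯); A♯ is not a chord tone.
It is approached by step down from B♯ and left by step down to G♯.
Step in, step out in the same direction — a passing tone.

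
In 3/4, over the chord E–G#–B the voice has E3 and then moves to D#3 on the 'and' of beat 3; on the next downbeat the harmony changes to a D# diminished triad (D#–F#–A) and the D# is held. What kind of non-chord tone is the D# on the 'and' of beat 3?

The harmony at that moment is E major triad (E, G#, B); D#3 is not a chord tone.
It is approached by step down from E3 and then sustained as the same pitch into the next harmony.
Arriving early and becoming a chord tone when the harmony changes — an anticipation.

Anticipation.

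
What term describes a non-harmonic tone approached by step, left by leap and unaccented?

Escape tone.

Approach: by step. Departure: by leap. Metric position: weak.
Step in, leap out, from a weak position — an escape tone (échappée). (It is the mirror image of the appoggiatura, which leaps in and steps out on a strong beat.)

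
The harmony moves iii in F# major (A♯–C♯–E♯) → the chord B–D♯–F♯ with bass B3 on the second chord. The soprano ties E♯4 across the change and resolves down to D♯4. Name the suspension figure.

4–3 suspension.

At the second chord the bass is B3. The suspended E♯4 lies a fourth above the bass; after resolving down by step to D♯4, the interval above the bass becomes a third.
Suspension figures are named by those two intervals: 4–3.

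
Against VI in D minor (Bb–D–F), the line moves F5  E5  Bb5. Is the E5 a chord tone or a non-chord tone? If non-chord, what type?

Non-chord tone — an escape tone.

The harmony at that moment is Bb major triad (Bb, D, F); E5 is not a chord tone.
It is approached by step down from F5 and left by leap up to Bb5.
Step in, leap out — an escape tone.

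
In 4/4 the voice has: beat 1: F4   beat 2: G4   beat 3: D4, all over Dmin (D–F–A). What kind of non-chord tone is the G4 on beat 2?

The harmony at that moment is D minor triad (D, F, A); G4 is not a chord tone.
It is approached by step up from F4 and left by leap down to D4.
Step in, leap out, on a weak beat — an escape tone.

Escape tone.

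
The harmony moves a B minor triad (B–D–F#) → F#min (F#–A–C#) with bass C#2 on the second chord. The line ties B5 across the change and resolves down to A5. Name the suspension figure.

7–6 suspension.

At the second chord the bass is C#2. The suspended B5 lies a seventh above the bass; after resolving down by step to A5, the interval above the bass becomes a sixth.
Suspension figures are named by those two intervals: 7–6.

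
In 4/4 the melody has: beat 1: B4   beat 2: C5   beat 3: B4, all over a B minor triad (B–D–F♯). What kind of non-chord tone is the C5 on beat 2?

The harmony at that moment is B minor triad (B, D, F♯); C5 is not a chord tone.
It is approached by step up from B4 and left by step down to B4.
Step away and step back to the same note — a neighbor tone (upper neighbor).

Upper neighbor tone.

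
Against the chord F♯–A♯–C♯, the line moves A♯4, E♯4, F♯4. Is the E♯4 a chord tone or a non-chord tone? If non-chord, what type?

The harmony at that moment is F♯ major triad (F♯, A♯, C♯); E♯4 is not a chord tone.
It is approached by leap down from A♯4 and left by step up to F♯4.
Leap in, step out — an appoggiatura.

Non-chord tone — an appoggiatura.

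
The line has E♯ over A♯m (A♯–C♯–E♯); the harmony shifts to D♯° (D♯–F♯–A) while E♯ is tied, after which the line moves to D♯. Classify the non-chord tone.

E♯ is a suspension.

The harmony at that moment is D♯ diminished triad (D♯, F♯, A); E♯ is not a chord tone.
It is held over (the same pitch as the preceding E♯) and left by step down to D♯.
Held over from the previous chord and resolving down by step — a suspension.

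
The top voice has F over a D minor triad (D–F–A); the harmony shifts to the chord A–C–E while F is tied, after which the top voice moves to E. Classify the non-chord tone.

The harmony at that moment is A minor triad (A, C, E); F is not a chord tone.
It is held over (the same pitch as the preceding F) and left by step down to E.
Held over from the previous chord and resolving down by step — a suspension.

F is a suspension.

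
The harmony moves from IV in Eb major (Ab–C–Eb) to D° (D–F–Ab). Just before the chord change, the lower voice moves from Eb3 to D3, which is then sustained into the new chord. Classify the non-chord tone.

The harmony at that moment is Ab major triad (Ab, C, Eb); D3 is not a chord tone.
It is approached by step down from Eb3 and then sustained as the same pitch into the next harmony.
Arriving early and becoming a chord tone when the harmony changes — an anticipation.

D3 is an anticipation.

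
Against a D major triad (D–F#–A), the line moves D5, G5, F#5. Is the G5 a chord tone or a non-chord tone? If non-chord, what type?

Non-chord tone — an appoggiatura.

The harmony at that moment is D major triad (D, F#, A); G5 is not a chord tone.
It is approached by leap up from D5 and left by step down to F#5.
Leap in, step out — an appoggiatura.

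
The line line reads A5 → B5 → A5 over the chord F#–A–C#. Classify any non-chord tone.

The harmony at that moment is F# minor triad (F#, A, C#); B5 is not a chord tone.
It is approached by step up from A5 and left by step down to A5.
Step away and step back to the same note — a neighbor tone (upper neighbor).

B5 is a neighbor tone.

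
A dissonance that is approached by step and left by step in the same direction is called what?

Passing tone.

Approach: by step. Departure: by step, continuing in the same direction.
Stepwise on both sides with no change of direction means the note fills in the space between two different chord tones — a passing tone. (Had it turned back to its starting note it would be a neighbor tone instead.)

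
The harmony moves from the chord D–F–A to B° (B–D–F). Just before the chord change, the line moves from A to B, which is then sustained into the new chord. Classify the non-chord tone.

B is an anticipation.

The harmony at that moment is D minor triad (D, F, A); B is not a chord tone.
It is approached by step up from A and then sustained as the same pitch into the next harmony.
Arriving early and becoming a chord tone when the harmony changes — an anticipation.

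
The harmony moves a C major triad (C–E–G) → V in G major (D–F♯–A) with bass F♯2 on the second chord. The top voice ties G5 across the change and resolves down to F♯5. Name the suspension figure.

At the second chord the bass is F♯2. The suspended G5 lies a ninth above the bass; after resolving down by step to F♯5, the interval above the bass becomes an octave.
Suspension figures are named by those two intervals: 9–8.

9–8 suspension.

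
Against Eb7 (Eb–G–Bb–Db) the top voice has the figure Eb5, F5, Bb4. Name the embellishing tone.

F5 is an escape tone.

The harmony at that moment is Eb dominant seventh chord (Eb, G, Bb, Db); F5 is not a chord tone.
It is approached by step up from Eb5 and left by leap down to Bb4.
Step in, leap out — an escape tone.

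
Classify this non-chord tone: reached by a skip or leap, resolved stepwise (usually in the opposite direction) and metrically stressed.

Appoggiatura.

Approach: by leap. Departure: by step. Metric position: strong.
Leap in, step out, in a metrically strong position — an appoggiatura. (It is the mirror image of the escape tone, which steps in and leaps out from a weak position.)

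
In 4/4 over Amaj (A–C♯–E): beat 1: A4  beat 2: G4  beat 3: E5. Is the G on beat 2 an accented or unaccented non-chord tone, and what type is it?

The harmony at that moment is A major triad (A, C♯, E); G4 is not a chord tone.
It is approached by step down from A4 and left by leap up to E5.
Step in, leap out — an escape tone.
It falls on a weak beat, so it is unaccented.

Unaccented escape tone.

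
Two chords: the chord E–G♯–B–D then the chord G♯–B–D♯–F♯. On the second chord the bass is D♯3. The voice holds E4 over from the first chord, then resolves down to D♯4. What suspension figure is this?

At the second chord the bass is D♯3. The suspended E4 lies a ninth above the bass; after resolving down by step to D♯4, the interval above the bass becomes an octave.
Suspension figures are named by those two intervals: 9–8.

9–8 suspension.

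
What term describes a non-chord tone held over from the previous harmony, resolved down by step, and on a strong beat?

Approach: by preparation — the pitch is first a chord tone, then held (tied or repeated) while the harmony changes under it. Departure: down by step. Metric position: strong.
A prepared dissonance that resolves downward by step — a suspension. (The same figure resolving upward would be a retardation.)

Suspension.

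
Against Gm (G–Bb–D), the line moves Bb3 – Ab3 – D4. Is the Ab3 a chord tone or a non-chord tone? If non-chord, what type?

Non-chord tone — an escape tone.

The harmony at that moment is G minor triad (G, Bb, D); Ab3 is not a chord tone.
It is approached by step down from Bb3 and left by leap up to D4.
Step in, leap out — an escape tone.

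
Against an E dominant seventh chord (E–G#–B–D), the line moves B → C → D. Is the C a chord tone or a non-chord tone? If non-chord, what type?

The harmony at that moment is E dominant seventh chord (E, G#, B, D); C is not a chord tone.
It is approached by step up from B and left by step up to D.
Step in, step out in the same direction — a passing tone.

Non-chord tone — a passing tone.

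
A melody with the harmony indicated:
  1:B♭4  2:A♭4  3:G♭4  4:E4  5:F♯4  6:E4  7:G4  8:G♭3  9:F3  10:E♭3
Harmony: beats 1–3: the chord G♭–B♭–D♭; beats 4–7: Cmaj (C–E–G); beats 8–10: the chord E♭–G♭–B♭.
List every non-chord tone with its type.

The harmony at that moment is G♭ major triad (G♭, B♭, D♭); A♭4 is not a chord tone.
It is approached by step down from B♭4 and left by step down to G♭4.
Step in, step out in the same direction — a passing tone.
The harmony at that moment is C major triad (C, E, G); F♯4 is not a chord tone.
It is approached by step up from E4 and left by step down to E4.
Step away and step back to the same note — a neighbor tone (upper neighbor).
The harmony at that moment is E♭ minor triad (E♭, G♭, B♭); F3 is not a chord tone.
It is approached by step down from G♭3 and left by step down to E♭3.
Step in, step out in the same direction — a passing tone.

A♭4 (beat 2) — passing tone; F♯4 (beat 5) — neighbor tone; F3 (beat 9) — passing tone.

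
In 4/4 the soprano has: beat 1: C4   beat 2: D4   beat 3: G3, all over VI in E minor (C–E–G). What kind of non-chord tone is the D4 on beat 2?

Escape tone.

The harmony at that moment is C major triad (C, E, G); D4 is not a chord tone.
It is approached by step up from C4 and left by leap down to G3.
Step in, leap out, on a weak beat — an escape tone.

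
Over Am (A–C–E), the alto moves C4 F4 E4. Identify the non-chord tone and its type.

F4 is an appoggiatura.

The harmony at that moment is A minor triad (A, C, E); F4 is not a chord tone.
It is approached by leap up from C4 and left by step down to E4.
Leap in, step out — an appoggiatura.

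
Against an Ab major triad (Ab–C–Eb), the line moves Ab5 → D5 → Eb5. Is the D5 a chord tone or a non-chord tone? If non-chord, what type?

The harmony at that moment is Ab major triad (Ab, C, Eb); D5 is not a chord tone.
It is approached by leap down from Ab5 and left by step up to Eb5.
Leap in, step out — an appoggiatura.

Non-chord tone — an appoggiatura.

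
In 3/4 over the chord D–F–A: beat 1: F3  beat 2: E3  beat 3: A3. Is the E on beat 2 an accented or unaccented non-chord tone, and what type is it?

The harmony at that moment is D minor triad (D, F, A); E3 is not a chord tone.
It is approached by step down from F3 and left by leap up to A3.
Step in, leap out — an escape tone.
It falls on a weak beat, so it is unaccented.

Unaccented escape tone.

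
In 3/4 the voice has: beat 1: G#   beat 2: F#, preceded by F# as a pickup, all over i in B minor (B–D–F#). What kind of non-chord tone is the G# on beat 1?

Upper neighbor tone.

The harmony at that moment is B minor triad (B, D, F#); G# is not a chord tone.
It is approached by step up from F# and left by step down to F#.
Step away and step back to the same note — a neighbor tone (upper neighbor).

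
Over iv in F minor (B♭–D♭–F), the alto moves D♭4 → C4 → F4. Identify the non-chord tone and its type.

C4 is an escape tone.

The harmony at that moment is B♭ minor triad (B♭, D♭, F); C4 is not a chord tone.
It is approached by step down from D♭4 and left by leap up to F4.
Step in, leap out — an escape tone.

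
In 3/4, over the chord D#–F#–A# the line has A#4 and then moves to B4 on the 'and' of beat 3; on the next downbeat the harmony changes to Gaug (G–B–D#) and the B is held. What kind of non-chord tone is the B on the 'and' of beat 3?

The harmony at that moment is D# minor triad (D#, F#, A#); B4 is not a chord tone.
It is approached by step up from A#4 and then sustained as the same pitch into the next harmony.
Arriving early and becoming a chord tone when the harmony changes — an anticipation.

Anticipation.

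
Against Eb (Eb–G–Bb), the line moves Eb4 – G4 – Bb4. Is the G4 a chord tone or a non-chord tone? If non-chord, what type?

Chord tone (the third of Eb major triad).

Eb major triad contains Eb, G, Bb; G is the third, so it is a chord tone.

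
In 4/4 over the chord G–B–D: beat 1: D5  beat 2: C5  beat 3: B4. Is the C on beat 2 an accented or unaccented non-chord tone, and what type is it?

Unaccented passing tone.

The harmony at that moment is G major triad (G, B, D); C5 is not a chord tone.
It is approached by step down from D5 and left by step down to B4.
Step in, step out in the same direction — a passing tone.
It falls on a weak beat, so it is unaccented.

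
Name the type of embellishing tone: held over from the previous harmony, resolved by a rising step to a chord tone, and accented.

Retardation.

Approach: by preparation — the pitch is first a chord tone, then held (tied or repeated) while the harmony changes under it. Departure: up by step. Metric position: strong.
A prepared dissonance that resolves upward by step — a retardation. (The same figure resolving downward would be a suspension.)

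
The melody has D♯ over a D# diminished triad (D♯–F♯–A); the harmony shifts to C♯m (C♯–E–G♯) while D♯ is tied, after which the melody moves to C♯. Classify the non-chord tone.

The harmony at that moment is C♯ minor triad (C♯, E, G♯); D♯ is not a chord tone.
It is held over (the same pitch as the preceding D♯) and left by step down to C♯.
Held over from the previous chord and resolving down by step — a suspension.

D♯ is a suspension.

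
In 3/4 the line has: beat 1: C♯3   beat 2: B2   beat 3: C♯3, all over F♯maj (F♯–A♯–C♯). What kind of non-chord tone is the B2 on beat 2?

The harmony at that moment is F♯ major triad (F♯, A♯, C♯); B2 is not a chord tone.
It is approached by step down from C♯3 and left by step up to C♯3.
Step away and step back to the same note — a neighbor tone (lower neighbor).

Lower neighbor tone.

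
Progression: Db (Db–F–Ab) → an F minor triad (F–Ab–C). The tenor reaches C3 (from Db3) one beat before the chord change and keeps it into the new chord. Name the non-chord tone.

The harmony at that moment is Db major triad (Db, F, Ab); C3 is not a chord tone.
It is approached by step down from Db3 and then sustained as the same pitch into the next harmony.
Arriving early and becoming a chord tone when the harmony changes — an anticipation.

C3 is an anticipation.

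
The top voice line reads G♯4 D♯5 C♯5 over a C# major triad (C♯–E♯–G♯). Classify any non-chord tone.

D♯5 is an appoggiatura.

The harmony at that moment is C♯ major triad (C♯, E♯, G♯); D♯5 is not a chord tone.
It is approached by leap up from G♯4 and left by step down to C♯5.
Leap in, step out — an appoggiatura.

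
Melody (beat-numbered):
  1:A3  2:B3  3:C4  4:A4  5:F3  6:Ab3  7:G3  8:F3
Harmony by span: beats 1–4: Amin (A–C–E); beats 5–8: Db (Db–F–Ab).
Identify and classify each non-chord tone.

The harmony at that moment is A minor triad (A, C, E); B3 is not a chord tone.
It is approached by step up from A3 and left by step up to C4.
Step in, step out in the same direction — a passing tone.
The harmony at that moment is Db major triad (Db, F, Ab); G3 is not a chord tone.
It is approached by step down from Ab3 and left by step down to F3.
Step in, step out in the same direction — a passing tone.

B3 (beat 2) — passing tone; G3 (beat 7) — passing tone.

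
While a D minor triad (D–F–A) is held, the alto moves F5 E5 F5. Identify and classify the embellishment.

E5 is a neighbor tone.

The harmony at that moment is D minor triad (D, F, A); E5 is not a chord tone.
It is approached by step down from F5 and left by step up to F5.
Step away and step back to the same note — a neighbor tone (lower neighbor).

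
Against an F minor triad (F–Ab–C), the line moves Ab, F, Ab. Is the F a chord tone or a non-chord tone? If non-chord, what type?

Chord tone (the root of F minor triad).

F minor triad contains F, Ab, C; F is the root, so it is a chord tone.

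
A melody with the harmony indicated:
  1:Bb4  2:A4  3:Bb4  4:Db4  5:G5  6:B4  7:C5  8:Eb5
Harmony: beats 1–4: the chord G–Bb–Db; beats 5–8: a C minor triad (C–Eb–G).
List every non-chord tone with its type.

The harmony at that moment is G diminished triad (G, Bb, Db); A4 is not a chord tone.
It is approached by step down from Bb4 and left by step up to Bb4.
Step away and step back to the same note — a neighbor tone (lower neighbor).
The harmony at that moment is C minor triad (C, Eb, G); B4 is not a chord tone.
It is approached by leap down from G5 and left by step up to C5.
Leap in, step out — an appoggiatura.

A4 (beat 2) — neighbor tone; B4 (beat 6) — appoggiatura.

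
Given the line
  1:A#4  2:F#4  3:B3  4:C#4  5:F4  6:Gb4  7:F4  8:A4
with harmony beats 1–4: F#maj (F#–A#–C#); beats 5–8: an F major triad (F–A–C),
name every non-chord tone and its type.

The harmony at that moment is F# major triad (F#, A#, C#); B3 is not a chord tone.
It is approached by leap down from F#4 and left by step up to C#4.
Leap in, step out — an appoggiatura.
The harmony at that moment is F major triad (F, A, C); Gb4 is not a chord tone.
It is approached by step up from F4 and left by step down to F4.
Step away and step back to the same note — a neighbor tone (upper neighbor).

B3 (beat 3) — appoggiatura; Gb4 (beat 6) — neighbor tone.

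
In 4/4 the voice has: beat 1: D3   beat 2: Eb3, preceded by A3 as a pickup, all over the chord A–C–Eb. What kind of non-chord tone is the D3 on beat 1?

Appoggiatura.

The harmony at that moment is A diminished triad (A, C, Eb); D3 is not a chord tone.
It is approached by leap down from A3 and left by step up to Eb3.
Leap in, step out, metrically accented — an appoggiatura.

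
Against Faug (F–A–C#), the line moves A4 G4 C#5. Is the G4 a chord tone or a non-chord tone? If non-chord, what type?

Non-chord tone — an escape tone.

The harmony at that moment is F augmented triad (F, A, C#); G4 is not a chord tone.
It is approached by step down from A4 and left by leap up to C#5.
Step in, leap out — an escape tone.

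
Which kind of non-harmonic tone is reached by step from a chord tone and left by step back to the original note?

Approach: by step. Departure: by step in the opposite direction, back to the starting pitch.
Stepwise on both sides but reversing to return to the same chord tone — a neighbor tone. (Had it continued onward in the same direction it would be a passing tone instead.)

Neighbor tone.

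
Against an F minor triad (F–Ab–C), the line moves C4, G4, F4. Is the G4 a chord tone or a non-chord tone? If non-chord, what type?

Non-chord tone — an appoggiatura.

The harmony at that moment is F minor triad (F, Ab, C); G4 is not a chord tone.
It is approached by leap up from C4 and left by step down to F4.
Leap in, step out — an appoggiatura.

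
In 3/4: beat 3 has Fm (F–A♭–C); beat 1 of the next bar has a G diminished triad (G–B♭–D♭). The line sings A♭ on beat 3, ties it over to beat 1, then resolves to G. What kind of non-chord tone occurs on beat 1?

The harmony at that moment is G diminished triad (G, B♭, D♭); A♭ is not a chord tone.
It is held over (the same pitch as the preceding A♭) and left by step down to G.
Held over from the previous chord and resolving down by step — a suspension.

Suspension.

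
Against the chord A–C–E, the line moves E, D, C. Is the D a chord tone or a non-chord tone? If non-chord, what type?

The harmony at that moment is A minor triad (A, C, E); D is not a chord tone.
It is approached by step down from E and left by step down to C.
Step in, step out in the same direction — a passing tone.

Non-chord tone — a passing tone.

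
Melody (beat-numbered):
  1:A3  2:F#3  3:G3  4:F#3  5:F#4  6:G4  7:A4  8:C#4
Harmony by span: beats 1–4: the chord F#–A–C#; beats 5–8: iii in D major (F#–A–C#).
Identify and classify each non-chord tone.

G3 (beat 3) — neighbor tone; G4 (beat 6) — passing tone.

The harmony at that moment is F# minor triad (F#, A, C#); G3 is not a chord tone.
It is approached by step up from F#3 and left by step down to F#3.
Step away and step back to the same note — a neighbor tone (upper neighbor).
The harmony at that moment is F# minor triad (F#, A, C#); G4 is not a chord tone.
It is approached by step up from F#4 and left by step up to A4.
Step in, step out in the same direction — a passing tone.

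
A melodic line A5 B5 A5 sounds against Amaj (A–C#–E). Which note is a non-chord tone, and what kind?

The harmony at that moment is A major triad (A, C#, E); B5 is not a chord tone.
It is approached by step up from A5 and left by step down to A5.
Step away and step back to the same note — a neighbor tone (upper neighbor).

B5 is a neighbor tone.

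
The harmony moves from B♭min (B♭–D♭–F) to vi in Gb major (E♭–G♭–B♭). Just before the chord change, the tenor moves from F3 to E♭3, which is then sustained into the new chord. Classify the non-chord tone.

The harmony at that moment is B♭ minor triad (B♭, D♭, F); E♭3 is not a chord tone.
It is approached by step down from F3 and then sustained as the same pitch into the next harmony.
Arriving early and becoming a chord tone when the harmony changes — an anticipation.

E♭3 is an anticipation.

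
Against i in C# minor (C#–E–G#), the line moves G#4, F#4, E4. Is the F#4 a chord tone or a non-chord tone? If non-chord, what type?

Non-chord tone — a passing tone.

The harmony at that moment is C# minor triad (C#, E, G#); F#4 is not a chord tone.
It is approached by step down from G#4 and left by step down to E4.
Step in, step out in the same direction — a passing tone.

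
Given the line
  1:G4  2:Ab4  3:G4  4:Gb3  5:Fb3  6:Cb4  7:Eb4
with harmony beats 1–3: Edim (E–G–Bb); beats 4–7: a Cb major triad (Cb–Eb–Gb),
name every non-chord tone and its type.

The harmony at that moment is E diminished triad (E, G, Bb); Ab4 is not a chord tone.
It is approached by step up from G4 and left by step down to G4.
Step away and step back to the same note — a neighbor tone (upper neighbor).
The harmony at that moment is Cb major triad (Cb, Eb, Gb); Fb3 is not a chord tone.
It is approached by step down from Gb3 and left by leap up to Cb4.
Step in, leap out — an escape tone.

Ab4 (beat 2) — neighbor tone; Fb3 (beat 5) — escape tone.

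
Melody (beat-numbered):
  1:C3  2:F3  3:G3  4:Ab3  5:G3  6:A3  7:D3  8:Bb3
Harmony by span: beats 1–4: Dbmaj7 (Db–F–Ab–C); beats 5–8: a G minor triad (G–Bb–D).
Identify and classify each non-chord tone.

The harmony at that moment is Db major seventh chord (Db, F, Ab, C); G3 is not a chord tone.
It is approached by step up from F3 and left by step up to Ab3.
Step in, step out in the same direction — a passing tone.
The harmony at that moment is G minor triad (G, Bb, D); A3 is not a chord tone.
It is approached by step up from G3 and left by leap down to D3.
Step in, leap out — an escape tone.

G3 (beat 3) — passing tone; A3 (beat 6) — escape tone.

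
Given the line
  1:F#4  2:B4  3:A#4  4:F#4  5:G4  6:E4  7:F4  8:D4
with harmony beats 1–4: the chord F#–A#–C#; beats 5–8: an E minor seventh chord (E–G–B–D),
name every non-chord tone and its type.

B4 (beat 2) — appoggiatura; F4 (beat 7) — escape tone.

The harmony at that moment is F# major triad (F#, A#, C#); B4 is not a chord tone.
It is approached by leap up from F#4 and left by step down to A#4.
Leap in, step out — an appoggiatura.
The harmony at that moment is E minor seventh chord (E, G, B, D); F4 is not a chord tone.
It is approached by step up from E4 and left by leap down to D4.
Step in, leap out — an escape tone.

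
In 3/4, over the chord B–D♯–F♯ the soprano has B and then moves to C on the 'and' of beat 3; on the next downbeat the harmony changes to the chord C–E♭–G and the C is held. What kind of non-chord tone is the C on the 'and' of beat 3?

The harmony at that moment is B major triad (B, D♯, F♯); C is not a chord tone.
It is approached by step up from B and then sustained as the same pitch into the next harmony.
Arriving early and becoming a chord tone when the harmony changes — an anticipation.

Anticipation.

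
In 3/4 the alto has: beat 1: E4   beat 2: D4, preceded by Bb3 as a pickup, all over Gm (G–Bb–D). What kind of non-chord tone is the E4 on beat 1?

Appoggiatura.

The harmony at that moment is G minor triad (G, Bb, D); E4 is not a chord tone.
It is approached by leap up from Bb3 and left by step down to D4.
Leap in, step out, metrically accented — an appoggiatura.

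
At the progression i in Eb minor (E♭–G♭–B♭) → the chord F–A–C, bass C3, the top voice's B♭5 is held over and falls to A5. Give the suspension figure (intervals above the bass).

At the second chord the bass is C3. The suspended B♭5 lies a seventh above the bass; after resolving down by step to A5, the interval above the bass becomes a sixth.
Suspension figures are named by those two intervals: 7–6.

7–6 suspension.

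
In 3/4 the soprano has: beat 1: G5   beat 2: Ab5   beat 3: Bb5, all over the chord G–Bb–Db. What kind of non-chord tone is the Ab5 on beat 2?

The harmony at that moment is G diminished triad (G, Bb, Db); Ab5 is not a chord tone.
It is approached by step up from G5 and left by step up to Bb5.
Step in, step out in the same direction — a passing tone.

Passing tone.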